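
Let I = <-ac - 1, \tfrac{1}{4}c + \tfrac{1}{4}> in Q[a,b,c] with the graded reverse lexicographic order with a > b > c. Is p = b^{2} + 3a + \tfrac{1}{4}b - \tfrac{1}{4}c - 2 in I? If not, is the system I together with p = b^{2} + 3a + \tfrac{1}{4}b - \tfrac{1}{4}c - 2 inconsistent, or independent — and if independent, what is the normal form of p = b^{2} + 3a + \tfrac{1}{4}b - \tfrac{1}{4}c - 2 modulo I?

First compute the reduced Gröbner basis of I by Buchberger's algorithm.
f_1 = -ac - 1, LT = ac.
f_2 = \tfrac{1}{4}c + \tfrac{1}{4}, LT = c.

S(f_1,f_2): lcm = ac. S = -a + 1.
  reduce S modulo (f_1, f_2):
  remainder -a + 1 ≠ 0; add h_3 = -a + 1 to the basis.

The other S-polynomials (S(f_1,h_3), S(f_2,h_3)) all reduce to 0 modulo the current basis, so we have a Gröbner basis.
Inter-reduce: drop elements whose leading term is divisible by another's, tail-reduce, and make monic.
Reduced Gröbner basis: {a - 1, c + 1}.
Label its elements g_1 = a - 1, g_2 = c + 1.

Reduce p = b^{2} + 3a + \tfrac{1}{4}b - \tfrac{1}{4}c - 2 modulo G:
  leading term b^{2}: no divisor's leading term divides it; move b^{2} to the remainder.
  leading term a: subtract (3)·g_1 from 3a + \tfrac{1}{4}b - \tfrac{1}{4}c - 2 → \tfrac{1}{4}b - \tfrac{1}{4}c + 1
  leading term b: no divisor's leading term divides it; move \tfrac{1}{4}b to the remainder.
  leading term c: subtract (-\tfrac{1}{4})·g_2 from -\tfrac{1}{4}c + 1 → \tfrac{5}{4}
  leading term 1: no divisor's leading term divides it; move \tfrac{5}{4} to the remainder.
  normal form = b^{2} + \tfrac{1}{4}b + \tfrac{5}{4}.
The normal form is nonzero, so p ∉ I. Since p minus its normal form lies in I, I + (p) = I + (r) where r = b^{2} + \tfrac{1}{4}b + \tfrac{5}{4}; decide whether this ideal is the whole ring.
Run Buchberger on G together with r (pairs among the g_i already reduce to 0 since G is a Gröbner basis):
g_1 = a - 1, LT = a.
g_2 = c + 1, LT = c.
r = b^{2} + \tfrac{1}{4}b + \tfrac{5}{4}, LT = b^{2}.

The S-polynomials (S(g_1,g_2), S(g_1,r), S(g_2,r)) all reduce to 0 modulo the current basis, so we have a Gröbner basis.
Inter-reduce: drop elements whose leading term is divisible by another's, tail-reduce, and make monic.
Reduced Gröbner basis: {b^{2} + \tfrac{1}{4}b + \tfrac{5}{4}, a - 1, c + 1}.
The reduced Gröbner basis of I + (p) is {b^{2} + \tfrac{1}{4}b + \tfrac{5}{4}, a - 1, c + 1} ≠ {1}, a proper ideal, so the enlarged system stays consistent: p is independent of I, with normal form b^{2} + \tfrac{1}{4}b + \tfrac{5}{4}.

b^{2} + 3a + \tfrac{1}{4}b - \tfrac{1}{4}c - 2 is independent of I; its normal form modulo I is b^{2} + \tfrac{1}{4}b + \tfrac{5}{4}.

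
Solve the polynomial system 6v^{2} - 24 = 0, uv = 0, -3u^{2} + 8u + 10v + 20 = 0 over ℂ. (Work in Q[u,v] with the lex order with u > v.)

{(0, -2)}

Compute a lex Gröbner basis by Buchberger's algorithm.
f_1 = 6v^{2} - 24, LT = v^{2}.
f_2 = uv, LT = uv.
f_3 = -3u^{2} + 8u + 10v + 20, LT = u^{2}.

S(f_1,f_2): lcm = uv^{2}. S = -4u.
  reduce S modulo (f_1, f_2, f_3):
  remainder -4u ≠ 0; add h_4 = -4u to the basis.

S(f_2,f_3): lcm = u^{2}v. S = \tfrac{8}{3}uv + \tfrac{10}{3}v^{2} + \tfrac{20}{3}v.
  reduce S modulo (f_1, f_2, f_3, h_4):
  remainder \tfrac{20}{3}v + \tfrac{40}{3} ≠ 0; add h_5 = \tfrac{20}{3}v + \tfrac{40}{3} to the basis.

The other S-polynomials (S(f_1,f_3), S(f_1,h_4), S(f_2,h_4), S(f_3,h_4), S(f_1,h_5), S(f_2,h_5), S(f_3,h_5), S(h_4,h_5)) all reduce to 0 modulo the current basis, so we have a Gröbner basis.
Inter-reduce: drop elements whose leading term is divisible by another's, tail-reduce, and make monic.
Reduced Gröbner basis: {u, v + 2}.

A lex Gröbner basis eliminates variables successively. Here v + 2 depends only on v, with roots {-2}; lifting each root through the earlier basis elements recovers the full solutions.
  v = -2: the earlier basis element becomes u = 0, giving u = 0 — point (0, -2).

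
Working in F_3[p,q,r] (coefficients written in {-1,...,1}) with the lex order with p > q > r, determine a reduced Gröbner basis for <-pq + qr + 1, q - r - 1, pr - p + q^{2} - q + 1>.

f_1 = -pq + qr + 1, LT = pq.
f_2 = q - r - 1, LT = q.
f_3 = pr - p + q^{2} - q + 1, LT = pr.

S(f_1,f_2): lcm = pq. S = pr + p - qr - 1.
  reduce S modulo (f_1, f_2, f_3):
  remainder -p + r^{2} + r + 1 ≠ 0; add g_4 = -p + r^{2} + r + 1 to the basis.

S(f_1,f_3): lcm = pqr. S = pq - q^{3} + q^{2} - qr^{2} - q - r.
  reduce S modulo (f_1, f_2, f_3, g_4):
  remainder r^{3} + r^{2} + r ≠ 0; add g_5 = r^{3} + r^{2} + r to the basis.

The other S-polynomials (S(f_2,f_3), S(f_1,g_4), S(f_2,g_4), S(f_3,g_4), S(f_1,g_5), S(f_2,g_5), S(f_3,g_5), S(g_4,g_5)) all reduce to 0 modulo the current basis, so we have a Gröbner basis.
Inter-reduce: drop elements whose leading term is divisible by another's, tail-reduce, and make monic.

G = {p - r^{2} - r - 1, q - r - 1, r^{3} + r^{2} + r}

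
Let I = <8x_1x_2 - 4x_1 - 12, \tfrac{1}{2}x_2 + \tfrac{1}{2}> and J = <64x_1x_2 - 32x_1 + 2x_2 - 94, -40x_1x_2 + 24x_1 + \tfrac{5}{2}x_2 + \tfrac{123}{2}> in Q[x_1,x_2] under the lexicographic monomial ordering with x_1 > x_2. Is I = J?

No, the ideals differ.

Two ideals are equal iff their reduced Gröbner bases coincide (the reduced basis is unique for a fixed ordering).
Buchberger on the first generating set:
f_1 = 8x_1x_2 - 4x_1 - 12, LT = x_1x_2.
f_2 = \tfrac{1}{2}x_2 + \tfrac{1}{2}, LT = x_2.

S(f_1,f_2): lcm = x_1x_2. S = -\tfrac{3}{2}x_1 - \tfrac{3}{2}.
  leading term x_1: no divisor's leading term divides it; move -\tfrac{3}{2}x_1 to the remainder.
  leading term 1: no divisor's leading term divides it; move -\tfrac{3}{2} to the remainder.
  remainder -\tfrac{3}{2}x_1 - \tfrac{3}{2} ≠ 0; add g_3 = -\tfrac{3}{2}x_1 - \tfrac{3}{2} to the basis.

The other S-polynomials (S(f_1,g_3), S(f_2,g_3)) all reduce to 0 modulo the current basis, so we have a Gröbner basis.
Inter-reduce: drop elements whose leading term is divisible by another's, tail-reduce, and make monic.
Reduced Gröbner basis: {x_1 + 1, x_2 + 1}.

Buchberger on the second generating set:
h_1 = 64x_1x_2 - 32x_1 + 2x_2 - 94, LT = x_1x_2.
h_2 = -40x_1x_2 + 24x_1 + \tfrac{5}{2}x_2 + \tfrac{123}{2}, LT = x_1x_2.

S(h_1,h_2): lcm = x_1x_2. S = \tfrac{1}{10}x_1 + \tfrac{3}{32}x_2 + \tfrac{11}{160}.
  leading term x_1: no divisor's leading term divides it; move \tfrac{1}{10}x_1 to the remainder.
  leading term x_2: no divisor's leading term divides it; move \tfrac{3}{32}x_2 to the remainder.
  leading term 1: no divisor's leading term divides it; move \tfrac{11}{160} to the remainder.
  remainder \tfrac{1}{10}x_1 + \tfrac{3}{32}x_2 + \tfrac{11}{160} ≠ 0; add k_3 = \tfrac{1}{10}x_1 + \tfrac{3}{32}x_2 + \tfrac{11}{160} to the basis.

S(h_1,k_3): lcm = x_1x_2. S = -\tfrac{1}{2}x_1 - \tfrac{15}{16}x_2^{2} - \tfrac{21}{32}x_2 - \tfrac{47}{32}.
  leading term x_1: subtract (-5)·k_3 from -\tfrac{1}{2}x_1 - \tfrac{15}{16}x_2^{2} - \tfrac{21}{32}x_2 - \tfrac{47}{32} → -\tfrac{15}{16}x_2^{2} - \tfrac{3}{16}x_2 - \tfrac{9}{8}
  leading term x_2^{2}: no divisor's leading term divides it; move -\tfrac{15}{16}x_2^{2} to the remainder.
  leading term x_2: no divisor's leading term divides it; move -\tfrac{3}{16}x_2 to the remainder.
  leading term 1: no divisor's leading term divides it; move -\tfrac{9}{8} to the remainder.
  remainder -\tfrac{15}{16}x_2^{2} - \tfrac{3}{16}x_2 - \tfrac{9}{8} ≠ 0; add k_4 = -\tfrac{15}{16}x_2^{2} - \tfrac{3}{16}x_2 - \tfrac{9}{8} to the basis.

The other S-polynomials (S(h_2,k_3), S(h_1,k_4), S(h_2,k_4), S(k_3,k_4)) all reduce to 0 modulo the current basis, so we have a Gröbner basis.
Inter-reduce: drop elements whose leading term is divisible by another's, tail-reduce, and make monic.
Reduced Gröbner basis: {x_1 + \tfrac{15}{16}x_2 + \tfrac{11}{16}, x_2^{2} + \tfrac{1}{5}x_2 + \tfrac{6}{5}}.

Since the reduced bases disagree, the two ideals are not the same.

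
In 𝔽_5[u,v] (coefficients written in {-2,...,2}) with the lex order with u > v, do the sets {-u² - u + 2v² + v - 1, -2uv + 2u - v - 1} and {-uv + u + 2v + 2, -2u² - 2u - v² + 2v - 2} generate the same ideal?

Equality of ideals is decidable: compute both reduced Gröbner bases (unique for the ordering) and check whether they agree.
Buchberger on the first generating set:
f_1 = -u² - u + 2v² + v - 1, LT = u².
f_2 = -2uv + 2u - v - 1, LT = uv.

S(f_1,f_2): lcm = u²v. S = u² - 2uv + 2u - 2v³ - v² + v.
  leading term u²: subtract (-1)·f_1 from u² - 2uv + 2u - 2v³ - v² + v → -2uv + u - 2v³ + v² + 2v - 1
  leading term uv: subtract (1)·f_2 from -2uv + u - 2v³ + v² + 2v - 1 → -u - 2v³ + v² - 2v
  leading term u: no divisor's leading term divides it; move -u to the remainder.
  leading term v³: no divisor's leading term divides it; move -2v³ to the remainder.
  leading term v²: no divisor's leading term divides it; move v² to the remainder.
  leading term v: no divisor's leading term divides it; move -2v to the remainder.
  remainder -u - 2v³ + v² - 2v ≠ 0; add g_3 = -u - 2v³ + v² - 2v to the basis.

S(f_2,g_3): lcm = uv. S = -u - 2v⁴ + v³ - 2v² - 2v - 2.
  leading term u: subtract (1)·g_3 from -u - 2v⁴ + v³ - 2v² - 2v - 2 → -2v⁴ - 2v³ + 2v² - 2
  leading term v⁴: no divisor's leading term divides it; move -2v⁴ to the remainder.
  leading term v³: no divisor's leading term divides it; move -2v³ to the remainder.
  leading term v²: no divisor's leading term divides it; move 2v² to the remainder.
  leading term 1: no divisor's leading term divides it; move -2 to the remainder.
  remainder -2v⁴ - 2v³ + 2v² - 2 ≠ 0; add g_4 = -2v⁴ - 2v³ + 2v² - 2 to the basis.

The other S-polynomials (S(f_1,g_3), S(f_1,g_4), S(f_2,g_4), S(g_3,g_4)) all reduce to 0 modulo the current basis, so we have a Gröbner basis.
Inter-reduce: drop elements whose leading term is divisible by another's, tail-reduce, and make monic.
Reduced Gröbner basis: {u + 2v³ - v² + 2v, v⁴ + v³ - v² + 1}.

Buchberger on the second generating set:
h_1 = -uv + u + 2v + 2, LT = uv.
h_2 = -2u² - 2u - v² + 2v - 2, LT = u².

S(h_1,h_2): lcm = u²v. S = -u² + 2uv - 2u + 2v³ + v² - v.
  leading term u²: subtract (-2)·h_2 from -u² + 2uv - 2u + 2v³ + v² - v → 2uv - u + 2v³ - v² - 2v + 1
  leading term uv: subtract (-2)·h_1 from 2uv - u + 2v³ - v² - 2v + 1 → u + 2v³ - v² + 2v
  leading term u: no divisor's leading term divides it; move u to the remainder.
  leading term v³: no divisor's leading term divides it; move 2v³ to the remainder.
  leading term v²: no divisor's leading term divides it; move -v² to the remainder.
  leading term v: no divisor's leading term divides it; move 2v to the remainder.
  remainder u + 2v³ - v² + 2v ≠ 0; add k_3 = u + 2v³ - v² + 2v to the basis.

S(h_1,k_3): lcm = uv. S = -u - 2v⁴ + v³ - 2v² - 2v - 2.
  leading term u: subtract (-1)·k_3 from -u - 2v⁴ + v³ - 2v² - 2v - 2 → -2v⁴ - 2v³ + 2v² - 2
  leading term v⁴: no divisor's leading term divides it; move -2v⁴ to the remainder.
  leading term v³: no divisor's leading term divides it; move -2v³ to the remainder.
  leading term v²: no divisor's leading term divides it; move 2v² to the remainder.
  leading term 1: no divisor's leading term divides it; move -2 to the remainder.
  remainder -2v⁴ - 2v³ + 2v² - 2 ≠ 0; add k_4 = -2v⁴ - 2v³ + 2v² - 2 to the basis.

The other S-polynomials (S(h_2,k_3), S(h_1,k_4), S(h_2,k_4), S(k_3,k_4)) all reduce to 0 modulo the current basis, so we have a Gröbner basis.
Inter-reduce: drop elements whose leading term is divisible by another's, tail-reduce, and make monic.
Reduced Gröbner basis: {u + 2v³ - v² + 2v, v⁴ + v³ - v² + 1}.

These coincide, so the ideals are equal.

Yes, the ideals are equal.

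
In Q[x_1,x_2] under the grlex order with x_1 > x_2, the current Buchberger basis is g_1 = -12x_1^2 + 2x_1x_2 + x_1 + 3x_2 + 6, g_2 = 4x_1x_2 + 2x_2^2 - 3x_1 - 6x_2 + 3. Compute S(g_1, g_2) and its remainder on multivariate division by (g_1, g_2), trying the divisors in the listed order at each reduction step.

S(g_1, g_2) = -2/3x_1x_2^2 + 3/4x_1^2 + 17/12x_1x_2 - 1/4x_2^2 - 3/4x_1 - 1/2x_2; remainder on division = 1/3x_2^3 - 85/48x_2^2 + 3/32x_1 + 7/4x_2 - 13/32.

lcm(LM(g_1), LM(g_2)) = x_1^2x_2.
S = (lcm/LT(g_1))·g_1 − (lcm/LT(g_2))·g_2 = -2/3x_1x_2^2 + 3/4x_1^2 + 17/12x_1x_2 - 1/4x_2^2 - 3/4x_1 - 1/2x_2.
Reduce S modulo (g_1, g_2) in that order:
  leading term x_1x_2^2: subtract (-1/6x_2)·g_2 from -2/3x_1x_2^2 + 3/4x_1^2 + 17/12x_1x_2 - 1/4x_2^2 - 3/4x_1 - 1/2x_2 → 1/3x_2^3 + 3/4x_1^2 + 11/12x_1x_2 - 5/4x_2^2 - 3/4x_1
  leading term x_2^3: no divisor's leading term divides it; move 1/3x_2^3 to the remainder.
  leading term x_1^2: subtract (-1/16)·g_1 from 3/4x_1^2 + 11/12x_1x_2 - 5/4x_2^2 - 3/4x_1 → 25/24x_1x_2 - 5/4x_2^2 - 11/16x_1 + 3/16x_2 + 3/8
  leading term x_1x_2: subtract (25/96)·g_2 from 25/24x_1x_2 - 5/4x_2^2 - 11/16x_1 + 3/16x_2 + 3/8 → -85/48x_2^2 + 3/32x_1 + 7/4x_2 - 13/32
  leading term x_2^2: no divisor's leading term divides it; move -85/48x_2^2 to the remainder.
  leading term x_1: no divisor's leading term divides it; move 3/32x_1 to the remainder.
  leading term x_2: no divisor's leading term divides it; move 7/4x_2 to the remainder.
  leading term 1: no divisor's leading term divides it; move -13/32 to the remainder.
The remainder 1/3x_2^3 - 85/48x_2^2 + 3/32x_1 + 7/4x_2 - 13/32 is nonzero, so it would be added as the next basis element.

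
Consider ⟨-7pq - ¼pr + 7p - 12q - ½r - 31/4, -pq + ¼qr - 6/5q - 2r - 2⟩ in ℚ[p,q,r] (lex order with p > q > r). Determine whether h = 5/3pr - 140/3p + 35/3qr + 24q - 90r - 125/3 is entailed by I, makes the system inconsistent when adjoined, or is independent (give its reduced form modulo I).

5/3pr - 140/3p + 35/3qr + 24q - 90r - 125/3 lies in I (it reduces to 0).

First compute the reduced Gröbner basis of I by Buchberger's algorithm.
f_1 = -7pq - ¼pr + 7p - 12q - ½r - 31/4, LT = pq.
f_2 = -pq + ¼qr - 6/5q - 2r - 2, LT = pq.

S(f_1,f_2): lcm = pq. S = 1/28pr - p + ¼qr + 18/35q - 27/14r - 25/28.
  reduce S modulo (f_1, f_2):
  remainder 1/28pr - p + ¼qr + 18/35q - 27/14r - 25/28 ≠ 0; add k_3 = 1/28pr - p + ¼qr + 18/35q - 27/14r - 25/28 to the basis.

S(f_1,k_3): lcm = pqr. S = 28pq + 1/28pr² - pr - 7q²r - 72/5q² + 390/7qr + 25q + 1/14r² + 31/28r.
  reduce S modulo (f_1, f_2, k_3):
  remainder -7q²r - 72/5q² - ¼qr² + 311/5qr - 43/5q + 2r² - 54r - 56 ≠ 0; add k_4 = -7q²r - 72/5q² - ¼qr² + 311/5qr - 43/5q + 2r² - 54r - 56 to the basis.

The other S-polynomials (S(f_2,k_3), S(f_1,k_4), S(f_2,k_4), S(k_3,k_4)) all reduce to 0 modulo the current basis, so we have a Gröbner basis.
Inter-reduce: drop elements whose leading term is divisible by another's, tail-reduce, and make monic.
Reduced Gröbner basis: {pq - ¼qr + 6/5q + 2r + 2, pr - 28p + 7qr + 72/5q - 54r - 25, q²r + 72/35q² + 1/28qr² - 311/35qr + 43/35q - 2/7r² + 54/7r + 8}.
Label its elements g_1 = pq - ¼qr + 6/5q + 2r + 2, g_2 = pr - 28p + 7qr + 72/5q - 54r - 25, g_3 = q²r + 72/35q² + 1/28qr² - 311/35qr + 43/35q - 2/7r² + 54/7r + 8.

Reduce h = 5/3pr - 140/3p + 35/3qr + 24q - 90r - 125/3 modulo G:
  leading term pr: subtract (5/3)·g_2 from 5/3pr - 140/3p + 35/3qr + 24q - 90r - 125/3 → 0
  normal form = 0.
Since the normal form is 0, h ∈ I.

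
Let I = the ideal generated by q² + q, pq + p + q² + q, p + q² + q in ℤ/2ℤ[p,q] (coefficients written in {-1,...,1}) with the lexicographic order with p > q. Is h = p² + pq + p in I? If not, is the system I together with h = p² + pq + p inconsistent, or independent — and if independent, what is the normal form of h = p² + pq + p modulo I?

p² + pq + p lies in I (it reduces to 0).

First compute the reduced Gröbner basis of I by Buchberger's algorithm.
f_1 = q² + q, LT = q².
f_2 = pq + p + q² + q, LT = pq.
f_3 = p + q² + q, LT = p.

The S-polynomials (S(f_1,f_2), S(f_1,f_3), S(f_2,f_3)) all reduce to 0 modulo the current basis, so we have a Gröbner basis.
Inter-reduce: drop elements whose leading term is divisible by another's, tail-reduce, and make monic.
Reduced Gröbner basis: {p, q² + q}.
Label its elements g_1 = p, g_2 = q² + q.

Reduce h = p² + pq + p modulo G:
  leading term p²: subtract (p)·g_1 from p² + pq + p → pq + p
  leading term pq: subtract (q)·g_1 from pq + p → p
  leading term p: subtract (1)·g_1 from p → 0
  normal form = 0.
Since the normal form is 0, h ∈ I.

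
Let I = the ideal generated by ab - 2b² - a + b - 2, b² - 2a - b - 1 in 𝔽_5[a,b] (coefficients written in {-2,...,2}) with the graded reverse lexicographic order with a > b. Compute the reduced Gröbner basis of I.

f_1 = ab - 2b² - a + b - 2, LT = ab.
f_2 = b² - 2a - b - 1, LT = b².

S(f_1,f_2): lcm = ab². S = -2b³ + 2a² + b² + a - 2b.
  leading term b³: subtract (-2b)·f_2 from -2b³ + 2a² + b² + a - 2b → 2a² + ab - b² + a + b
  leading term a²: no divisor's leading term divides it; move 2a² to the remainder.
  leading term ab: subtract (1)·f_1 from ab - b² + a + b → b² + 2a + 2
  leading term b²: subtract (1)·f_2 from b² + 2a + 2 → -a + b - 2
  leading term a: no divisor's leading term divides it; move -a to the remainder.
  leading term b: no divisor's leading term divides it; move b to the remainder.
  leading term 1: no divisor's leading term divides it; move -2 to the remainder.
  remainder 2a² - a + b - 2 ≠ 0; add g_3 = 2a² - a + b - 2 to the basis.

The other S-polynomials (S(f_1,g_3), S(f_2,g_3)) all reduce to 0 modulo the current basis, so we have a Gröbner basis.

G = {a² + 2a - 2b - 1, ab - b + 1, b² - 2a - b - 1}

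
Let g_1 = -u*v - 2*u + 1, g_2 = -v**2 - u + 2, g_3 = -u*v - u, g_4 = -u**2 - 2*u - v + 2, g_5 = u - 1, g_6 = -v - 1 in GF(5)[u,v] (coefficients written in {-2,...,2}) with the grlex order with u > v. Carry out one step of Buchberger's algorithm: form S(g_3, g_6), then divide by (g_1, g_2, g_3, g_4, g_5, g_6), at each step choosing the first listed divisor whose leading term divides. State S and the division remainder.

lcm(LM(g_3), LM(g_6)) = u*v.
S = (lcm/LT(g_3))·g_3 − (lcm/LT(g_6))·g_6 = 0.
Reduce S modulo (g_1, g_2, g_3, g_4, g_5, g_6) in that order:
The remainder is 0, so this S-polynomial contributes no new basis element.

S(g_3, g_6) = 0; remainder on division = 0.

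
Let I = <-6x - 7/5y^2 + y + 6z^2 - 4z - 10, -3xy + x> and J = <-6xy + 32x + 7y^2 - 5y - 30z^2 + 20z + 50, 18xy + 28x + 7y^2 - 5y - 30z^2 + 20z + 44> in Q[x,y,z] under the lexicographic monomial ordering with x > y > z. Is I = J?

Since reduced Gröbner bases are canonical representatives of ideals under a given ordering, it suffices to compute and compare them.
Buchberger on the first generating set:
f_1 = -6x - 7/5y^2 + y + 6z^2 - 4z - 10, LT = x.
f_2 = -3xy + x, LT = xy.

S(f_1,f_2): lcm = xy. S = 1/3x + 7/30y^3 - 1/6y^2 - yz^2 + 2/3yz + 5/3y.
  leading term x: subtract (-1/18)·f_1 from 1/3x + 7/30y^3 - 1/6y^2 - yz^2 + 2/3yz + 5/3y → 7/30y^3 - 11/45y^2 - yz^2 + 2/3yz + 31/18y + 1/3z^2 - 2/9z - 5/9
  leading term y^3: no divisor's leading term divides it; move 7/30y^3 to the remainder.
  leading term y^2: no divisor's leading term divides it; move -11/45y^2 to the remainder.
  leading term yz^2: no divisor's leading term divides it; move -yz^2 to the remainder.
  leading term yz: no divisor's leading term divides it; move 2/3yz to the remainder.
  leading term y: no divisor's leading term divides it; move 31/18y to the remainder.
  leading term z^2: no divisor's leading term divides it; move 1/3z^2 to the remainder.
  leading term z: no divisor's leading term divides it; move -2/9z to the remainder.
  leading term 1: no divisor's leading term divides it; move -5/9 to the remainder.
  remainder 7/30y^3 - 11/45y^2 - yz^2 + 2/3yz + 31/18y + 1/3z^2 - 2/9z - 5/9 ≠ 0; add g_3 = 7/30y^3 - 11/45y^2 - yz^2 + 2/3yz + 31/18y + 1/3z^2 - 2/9z - 5/9 to the basis.

The other S-polynomials (S(f_1,g_3), S(f_2,g_3)) all reduce to 0 modulo the current basis, so we have a Gröbner basis.
Inter-reduce: drop elements whose leading term is divisible by another's, tail-reduce, and make monic.
Reduced Gröbner basis: {x + 7/30y^2 - 1/6y - z^2 + 2/3z + 5/3, y^3 - 22/21y^2 - 30/7yz^2 + 20/7yz + 155/21y + 10/7z^2 - 20/21z - 50/21}.

Buchberger on the second generating set:
h_1 = -6xy + 32x + 7y^2 - 5y - 30z^2 + 20z + 50, LT = xy.
h_2 = 18xy + 28x + 7y^2 - 5y - 30z^2 + 20z + 44, LT = xy.

S(h_1,h_2): lcm = xy. S = -62/9x - 14/9y^2 + 10/9y + 20/3z^2 - 40/9z - 97/9.
  leading term x: no divisor's leading term divides it; move -62/9x to the remainder.
  leading term y^2: no divisor's leading term divides it; move -14/9y^2 to the remainder.
  leading term y: no divisor's leading term divides it; move 10/9y to the remainder.
  leading term z^2: no divisor's leading term divides it; move 20/3z^2 to the remainder.
  leading term z: no divisor's leading term divides it; move -40/9z to the remainder.
  leading term 1: no divisor's leading term divides it; move -97/9 to the remainder.
  remainder -62/9x - 14/9y^2 + 10/9y + 20/3z^2 - 40/9z - 97/9 ≠ 0; add k_3 = -62/9x - 14/9y^2 + 10/9y + 20/3z^2 - 40/9z - 97/9 to the basis.

S(h_1,k_3): lcm = xy. S = -16/3x - 7/31y^3 - 187/186y^2 + 30/31yz^2 - 20/31yz - 68/93y + 5z^2 - 10/3z - 25/3.
  leading term x: subtract (24/31)·k_3 from -16/3x - 7/31y^3 - 187/186y^2 + 30/31yz^2 - 20/31yz - 68/93y + 5z^2 - 10/3z - 25/3 → -7/31y^3 + 37/186y^2 + 30/31yz^2 - 20/31yz - 148/93y - 5/31z^2 + 10/93z + 1/93
  leading term y^3: no divisor's leading term divides it; move -7/31y^3 to the remainder.
  leading term y^2: no divisor's leading term divides it; move 37/186y^2 to the remainder.
  leading term yz^2: no divisor's leading term divides it; move 30/31yz^2 to the remainder.
  leading term yz: no divisor's leading term divides it; move -20/31yz to the remainder.
  leading term y: no divisor's leading term divides it; move -148/93y to the remainder.
  leading term z^2: no divisor's leading term divides it; move -5/31z^2 to the remainder.
  leading term z: no divisor's leading term divides it; move 10/93z to the remainder.
  leading term 1: no divisor's leading term divides it; move 1/93 to the remainder.
  remainder -7/31y^3 + 37/186y^2 + 30/31yz^2 - 20/31yz - 148/93y - 5/31z^2 + 10/93z + 1/93 ≠ 0; add k_4 = -7/31y^3 + 37/186y^2 + 30/31yz^2 - 20/31yz - 148/93y - 5/31z^2 + 10/93z + 1/93 to the basis.

The other S-polynomials (S(h_2,k_3), S(h_1,k_4), S(h_2,k_4), S(k_3,k_4)) all reduce to 0 modulo the current basis, so we have a Gröbner basis.
Inter-reduce: drop elements whose leading term is divisible by another's, tail-reduce, and make monic.
Reduced Gröbner basis: {x + 7/31y^2 - 5/31y - 30/31z^2 + 20/31z + 97/62, y^3 - 37/42y^2 - 30/7yz^2 + 20/7yz + 148/21y + 5/7z^2 - 10/21z - 1/21}.

These differ, so the ideals are not equal.

No, the ideals differ.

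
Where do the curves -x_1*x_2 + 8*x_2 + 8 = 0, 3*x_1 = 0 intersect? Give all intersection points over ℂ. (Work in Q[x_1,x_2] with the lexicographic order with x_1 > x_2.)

Compute a lex Gröbner basis by Buchberger's algorithm.
f_1 = -x_1*x_2 + 8*x_2 + 8, LT = x_1*x_2.
f_2 = 3*x_1, LT = x_1.

S(f_1,f_2): lcm = x_1*x_2. S = -8*x_2 - 8.
  leading term x_2: no divisor's leading term divides it; move -8*x_2 to the remainder.
  leading term 1: no divisor's leading term divides it; move -8 to the remainder.
  remainder -8*x_2 - 8 ≠ 0; add h_3 = -8*x_2 - 8 to the basis.

S(f_1,h_3): lcm = x_1*x_2. S = -x_1 - 8*x_2 - 8.
  leading term x_1: subtract (-1/3)·f_2 from -x_1 - 8*x_2 - 8 → -8*x_2 - 8
  leading term x_2: subtract (1)·h_3 from -8*x_2 - 8 → 0
  remainder 0.

S(f_2,h_3): leading monomials are coprime, so the S-polynomial reduces to 0 (Buchberger's first criterion).
Every S-polynomial of the final basis reduces to 0, so we have a Gröbner basis.
Inter-reduce: drop elements whose leading term is divisible by another's, tail-reduce, and make monic.
Reduced Gröbner basis: {x_1, x_2 + 1}.

A lex Gröbner basis eliminates variables successively. Here x_2 + 1 depends only on x_2, with roots {-1}; lifting each root through the earlier basis elements recovers the full solutions.
  x_2 = -1: the earlier basis element becomes x_1 = 0, giving x_1 = 0 — point (0, -1).
Substituting each solution back into the original system confirms all equations vanish.

{(0, -1)}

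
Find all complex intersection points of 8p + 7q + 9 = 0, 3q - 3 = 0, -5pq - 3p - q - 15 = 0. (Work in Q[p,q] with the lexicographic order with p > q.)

Compute a lex Gröbner basis by Buchberger's algorithm.
f_1 = 8p + 7q + 9, LT = p.
f_2 = 3q - 3, LT = q.
f_3 = -5pq - 3p - q - 15, LT = pq.

The S-polynomials (S(f_1,f_2), S(f_1,f_3), S(f_2,f_3)) all reduce to 0 modulo the current basis, so we have a Gröbner basis.
Inter-reduce: drop elements whose leading term is divisible by another's, tail-reduce, and make monic.
Reduced Gröbner basis: {p + 2, q - 1}.

A lex Gröbner basis eliminates variables successively. Here q - 1 depends only on q, with roots {1}; lifting each root through the earlier basis elements recovers the full solutions.
  q = 1: the earlier basis element becomes p + 2 = 0, giving p = -2 — point (-2, 1).
Substituting each solution back into the original system confirms all equations vanish.

{(-2, 1)}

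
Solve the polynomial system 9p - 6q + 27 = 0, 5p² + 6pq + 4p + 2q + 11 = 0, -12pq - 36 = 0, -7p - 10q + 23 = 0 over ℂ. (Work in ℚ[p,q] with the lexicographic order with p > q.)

Compute a lex Gröbner basis by Buchberger's algorithm.
f_1 = 9p - 6q + 27, LT = p.
f_2 = 5p² + 6pq + 4p + 2q + 11, LT = p².
f_3 = -12pq - 36, LT = pq.
f_4 = -7p - 10q + 23, LT = p.

S(f_1,f_2): lcm = p². S = -28/15pq + 11/5p - ⅖q - 11/5.
  leading term pq: subtract (-28/135q)·f_1 from -28/15pq + 11/5p - ⅖q - 11/5 → 11/5p - 56/45q² + 26/5q - 11/5
  leading term p: subtract (11/45)·f_1 from 11/5p - 56/45q² + 26/5q - 11/5 → -56/45q² + 20/3q - 44/5
  leading term q²: no divisor's leading term divides it; move -56/45q² to the remainder.
  leading term q: no divisor's leading term divides it; move 20/3q to the remainder.
  leading term 1: no divisor's leading term divides it; move -44/5 to the remainder.
  remainder -56/45q² + 20/3q - 44/5 ≠ 0; add h_5 = -56/45q² + 20/3q - 44/5 to the basis.

S(f_1,f_3): lcm = pq. S = -⅔q² + 3q - 3.
  leading term q²: subtract (15/28)·h_5 from -⅔q² + 3q - 3 → -4/7q + 12/7
  leading term q: no divisor's leading term divides it; move -4/7q to the remainder.
  leading term 1: no divisor's leading term divides it; move 12/7 to the remainder.
  remainder -4/7q + 12/7 ≠ 0; add h_6 = -4/7q + 12/7 to the basis.

The other S-polynomials (S(f_1,f_4), S(f_2,f_3), S(f_2,f_4), S(f_3,f_4), S(f_1,h_5), S(f_2,h_5), S(f_3,h_5), S(f_4,h_5), S(f_1,h_6), S(f_2,h_6), S(f_3,h_6), S(f_4,h_6), S(h_5,h_6)) all reduce to 0 modulo the current basis, so we have a Gröbner basis.
Inter-reduce: drop elements whose leading term is divisible by another's, tail-reduce, and make monic.
Reduced Gröbner basis: {p + 1, q - 3}.

From the last basis element, q - 3 = 0, so q takes values in {3}. Each choice, substituted upward through the basis, yields the corresponding point(s) of the solution set.
  q = 3: the earlier basis element becomes p + 1 = 0, giving p = -1 — point (-1, 3).
Each listed point satisfies every original equation (direct substitution).
This is the nonlinear analogue of row-reducing a linear system.

{(-1, 3)}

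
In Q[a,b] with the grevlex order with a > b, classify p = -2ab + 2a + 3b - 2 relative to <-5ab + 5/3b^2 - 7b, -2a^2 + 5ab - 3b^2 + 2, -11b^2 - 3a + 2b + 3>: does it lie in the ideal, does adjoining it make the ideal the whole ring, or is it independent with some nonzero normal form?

-2ab + 2a + 3b - 2 lies in I (it reduces to 0).

First compute the reduced Gröbner basis of I by Buchberger's algorithm.
f_1 = -5ab + 5/3b^2 - 7b, LT = ab.
f_2 = -2a^2 + 5ab - 3b^2 + 2, LT = a^2.
f_3 = -11b^2 - 3a + 2b + 3, LT = b^2.

S(f_1,f_2): lcm = a^2b. S = 13/6ab^2 - 3/2b^3 + 7/5ab + b.
  leading term ab^2: subtract (-13/30b)·f_1 from 13/6ab^2 - 3/2b^3 + 7/5ab + b → -7/9b^3 + 7/5ab - 91/30b^2 + b
  leading term b^3: subtract (7/99b)·f_3 from -7/9b^3 + 7/5ab - 91/30b^2 + b → 266/165ab - 3143/990b^2 + 26/33b
  leading term ab: subtract (-266/825)·f_1 from 266/165ab - 3143/990b^2 + 26/33b → -2611/990b^2 - 404/275b
  leading term b^2: subtract (2611/10890)·f_3 from -2611/990b^2 - 404/275b → 2611/3630a - 53051/27225b - 2611/3630
  leading term a: no divisor's leading term divides it; move 2611/3630a to the remainder.
  leading term b: no divisor's leading term divides it; move -53051/27225b to the remainder.
  leading term 1: no divisor's leading term divides it; move -2611/3630 to the remainder.
  remainder 2611/3630a - 53051/27225b - 2611/3630 ≠ 0; add h_4 = 2611/3630a - 53051/27225b - 2611/3630 to the basis.

S(f_1,f_3): lcm = ab^2. S = -1/3b^3 - 3/11a^2 + 2/11ab + 7/5b^2 + 3/11a.
  leading term b^3: subtract (1/33b)·f_3 from -1/3b^3 - 3/11a^2 + 2/11ab + 7/5b^2 + 3/11a → -3/11a^2 + 3/11ab + 221/165b^2 + 3/11a - 1/11b
  leading term a^2: subtract (3/22)·f_2 from -3/11a^2 + 3/11ab + 221/165b^2 + 3/11a - 1/11b → -9/22ab + 577/330b^2 + 3/11a - 1/11b - 3/11
  leading term ab: subtract (9/110)·f_1 from -9/22ab + 577/330b^2 + 3/11a - 1/11b - 3/11 → 266/165b^2 + 3/11a + 53/110b - 3/11
  leading term b^2: subtract (-266/1815)·f_3 from 266/165b^2 + 3/11a + 53/110b - 3/11 → -101/605a + 2813/3630b + 101/605
  leading term a: subtract (-606/2611)·h_4 from -101/605a + 2813/3630b + 101/605 → 463367/1436050b
  leading term b: no divisor's leading term divides it; move 463367/1436050b to the remainder.
  remainder 463367/1436050b ≠ 0; add h_5 = 463367/1436050b to the basis.

The other S-polynomials (S(f_2,f_3), S(f_1,h_4), S(f_2,h_4), S(f_3,h_4), S(f_1,h_5), S(f_2,h_5), S(f_3,h_5), S(h_4,h_5)) all reduce to 0 modulo the current basis, so we have a Gröbner basis.
Inter-reduce: drop elements whose leading term is divisible by another's, tail-reduce, and make monic.
Reduced Gröbner basis: {a - 1, b}.
Label its elements g_1 = a - 1, g_2 = b.

Reduce p = -2ab + 2a + 3b - 2 modulo G:
  leading term ab: subtract (-2b)·g_1 from -2ab + 2a + 3b - 2 → 2a + b - 2
  leading term a: subtract (2)·g_1 from 2a + b - 2 → b
  leading term b: subtract (1)·g_2 from b → 0
  normal form = 0.
Since the normal form is 0, p ∈ I.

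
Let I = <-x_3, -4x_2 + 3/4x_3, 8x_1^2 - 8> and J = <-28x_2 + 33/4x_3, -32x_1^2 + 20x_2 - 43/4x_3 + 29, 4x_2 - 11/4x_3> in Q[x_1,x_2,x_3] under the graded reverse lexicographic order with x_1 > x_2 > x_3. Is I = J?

No, the ideals differ.

Equality of ideals is decidable: compute both reduced Gröbner bases (unique for the ordering) and check whether they agree.
Buchberger on the first generating set:
f_1 = -x_3, LT = x_3.
f_2 = -4x_2 + 3/4x_3, LT = x_2.
f_3 = 8x_1^2 - 8, LT = x_1^2.

The S-polynomials (S(f_1,f_2), S(f_1,f_3), S(f_2,f_3)) all reduce to 0 modulo the current basis, so we have a Gröbner basis.
Inter-reduce: drop elements whose leading term is divisible by another's, tail-reduce, and make monic.
Reduced Gröbner basis: {x_1^2 - 1, x_2, x_3}.

Buchberger on the second generating set:
h_1 = -28x_2 + 33/4x_3, LT = x_2.
h_2 = -32x_1^2 + 20x_2 - 43/4x_3 + 29, LT = x_1^2.
h_3 = 4x_2 - 11/4x_3, LT = x_2.

S(h_1,h_3): lcm = x_2. S = 11/28x_3.
  leading term x_3: no divisor's leading term divides it; move 11/28x_3 to the remainder.
  remainder 11/28x_3 ≠ 0; add k_4 = 11/28x_3 to the basis.

The other S-polynomials (S(h_1,h_2), S(h_2,h_3), S(h_1,k_4), S(h_2,k_4), S(h_3,k_4)) all reduce to 0 modulo the current basis, so we have a Gröbner basis.
Inter-reduce: drop elements whose leading term is divisible by another's, tail-reduce, and make monic.
Reduced Gröbner basis: {x_1^2 - 29/32, x_2, x_3}.

The bases are distinct; the ideals are different.
The same test decides containment: I ⊆ J iff every generator of I reduces to 0 modulo a Gröbner basis of J.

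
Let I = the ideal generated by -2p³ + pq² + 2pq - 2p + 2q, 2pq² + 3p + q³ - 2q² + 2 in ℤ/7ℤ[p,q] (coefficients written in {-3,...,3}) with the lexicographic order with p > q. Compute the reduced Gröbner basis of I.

G = {p + 2q⁸ + q⁷ - 2q⁶ + q⁵ + 2q⁴ - 2q³ - 3q² + q, q⁹ - q⁸ + 2q⁷ + 3q⁵ - 3q⁴ + q³ - q² - 2q + 2}

f_1 = -2p³ + pq² + 2pq - 2p + 2q, LT = p³.
f_2 = 2pq² + 3p + q³ - 2q² + 2, LT = pq².

S(f_1,f_2): lcm = p³q². S = 2p³ + 3p²q³ + p²q² - p² + 3pq⁴ - pq³ + pq² - q³.
  reduce S modulo (f_1, f_2):
  remainder -p²q + p² + 2pq + 2p + q⁵ - q⁴ + q³ + q² - 3q + 1 ≠ 0; add g_3 = -p²q + p² + 2pq + 2p + q⁵ - q⁴ + q³ + q² - 3q + 1 to the basis.

S(f_1,g_3): lcm = p³q. S = p³ + 2p²q + 2p² + pq⁵ - pq⁴ - 3pq³ - 2pq + p - q².
  reduce S modulo (f_1, f_2, g_3):
  remainder -3p² + pq + p + 3q⁶ + q⁴ - q³ - 3q² + 3q ≠ 0; add g_4 = -3p² + pq + p + 3q⁶ + q⁴ - q³ - 3q² + 3q to the basis.

S(f_1,g_4): lcm = p³. S = -2p²q - 2p² + pq⁶ - 2pq⁴ + 2pq³ + 2pq² + p - q.
  reduce S modulo (f_1, f_2, g_3, g_4):
  remainder pq + 2p + 3q⁷ - 3q⁶ - 2q⁵ + q⁴ - 2q³ - 3q² - q + 3 ≠ 0; add g_5 = pq + 2p + 3q⁷ - 3q⁶ - 2q⁵ + q⁴ - 2q³ - 3q² - q + 3 to the basis.

S(f_2,g_4): lcm = p²q². S = -2p² + 2pq³ - 3pq² + p + q⁸ - 2q⁶ + 2q⁵ - q⁴ + q³.
  reduce S modulo (f_1, f_2, g_3, g_4, g_5):
  remainder -3p + q⁸ - 3q⁷ - q⁶ - 3q⁵ + q⁴ - q³ + 2q² - 3q ≠ 0; add g_6 = -3p + q⁸ - 3q⁷ - q⁶ - 3q⁵ + q⁴ - q³ + 2q² - 3q to the basis.

S(f_1,g_5): lcm = p³q. S = -2p³ - 3p²q⁷ + 3p²q⁶ + 2p²q⁵ - p²q⁴ + 2p²q³ + 3p²q² + p²q - 3p² + 3pq³ - pq² + pq - q².
  reduce S modulo (f_1, f_2, g_3, g_4, g_5, g_6):
  remainder q⁹ - q⁸ + 2q⁷ + 3q⁵ - 3q⁴ + q³ - q² - 2q + 2 ≠ 0; add g_7 = q⁹ - q⁸ + 2q⁷ + 3q⁵ - 3q⁴ + q³ - q² - 2q + 2 to the basis.

The other S-polynomials (S(f_2,g_3), S(g_3,g_4), S(f_2,g_5), S(g_3,g_5), S(g_4,g_5), S(f_1,g_6), S(f_2,g_6), S(g_3,g_6), S(g_4,g_6), S(g_5,g_6), S(f_1,g_7), S(f_2,g_7), S(g_3,g_7), S(g_4,g_7), S(g_5,g_7), S(g_6,g_7)) all reduce to 0 modulo the current basis, so we have a Gröbner basis.
Inter-reduce: drop elements whose leading term is divisible by another's, tail-reduce, and make monic.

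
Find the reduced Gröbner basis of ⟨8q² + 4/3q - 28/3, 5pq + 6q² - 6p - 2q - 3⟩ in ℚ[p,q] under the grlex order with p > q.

f_1 = 8q² + 4/3q - 28/3, LT = q².
f_2 = 5pq + 6q² - 6p - 2q - 3, LT = pq.

S(f_1,f_2): lcm = pq². S = -6/5q³ + 41/30pq + ⅖q² - 7/6p + ⅗q.
  reduce S modulo (f_1, f_2):
  remainder 71/150p - 2/25q - 59/150 ≠ 0; add g_3 = 71/150p - 2/25q - 59/150 to the basis.

The other S-polynomials (S(f_1,g_3), S(f_2,g_3)) all reduce to 0 modulo the current basis, so we have a Gröbner basis.
Inter-reduce: drop elements whose leading term is divisible by another's, tail-reduce, and make monic.

G = {q² + ⅙q - 7/6, p - 12/71q - 59/71}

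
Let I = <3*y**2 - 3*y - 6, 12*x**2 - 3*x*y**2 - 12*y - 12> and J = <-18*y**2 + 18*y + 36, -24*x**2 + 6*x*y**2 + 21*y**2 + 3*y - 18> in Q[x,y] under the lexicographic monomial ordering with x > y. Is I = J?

Yes, the ideals are equal.

Equality of ideals is decidable: compute both reduced Gröbner bases (unique for the ordering) and check whether they agree.
Buchberger on the first generating set:
f_1 = 3*y**2 - 3*y - 6, LT = y**2.
f_2 = 12*x**2 - 3*x*y**2 - 12*y - 12, LT = x**2.

The S-polynomials (S(f_1,f_2)) all reduce to 0 modulo the current basis, so we have a Gröbner basis.
Inter-reduce: drop elements whose leading term is divisible by another's, tail-reduce, and make monic.
Reduced Gröbner basis: {x**2 - 1/4*x*y - 1/2*x - y - 1, y**2 - y - 2}.

Buchberger on the second generating set:
h_1 = -18*y**2 + 18*y + 36, LT = y**2.
h_2 = -24*x**2 + 6*x*y**2 + 21*y**2 + 3*y - 18, LT = x**2.

The S-polynomials (S(h_1,h_2)) all reduce to 0 modulo the current basis, so we have a Gröbner basis.
Inter-reduce: drop elements whose leading term is divisible by another's, tail-reduce, and make monic.
Reduced Gröbner basis: {x**2 - 1/4*x*y - 1/2*x - y - 1, y**2 - y - 2}.

The two bases agree; hence the ideals are identical.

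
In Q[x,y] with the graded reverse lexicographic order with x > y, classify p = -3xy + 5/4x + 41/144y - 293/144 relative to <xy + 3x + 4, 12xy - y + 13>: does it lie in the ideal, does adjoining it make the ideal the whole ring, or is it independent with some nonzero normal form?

-3xy + 5/4x + 41/144y - 293/144 lies in I (it reduces to 0).

First compute the reduced Gröbner basis of I by Buchberger's algorithm.
f_1 = xy + 3x + 4, LT = xy.
f_2 = 12xy - y + 13, LT = xy.

S(f_1,f_2): lcm = xy. S = 3x + 1/12y + 35/12.
  leading term x: no divisor's leading term divides it; move 3x to the remainder.
  leading term y: no divisor's leading term divides it; move 1/12y to the remainder.
  leading term 1: no divisor's leading term divides it; move 35/12 to the remainder.
  remainder 3x + 1/12y + 35/12 ≠ 0; add h_3 = 3x + 1/12y + 35/12 to the basis.

S(f_1,h_3): lcm = xy. S = -1/36y^2 + 3x - 35/36y + 4.
  leading term y^2: no divisor's leading term divides it; move -1/36y^2 to the remainder.
  leading term x: subtract (1)·h_3 from 3x - 35/36y + 4 → -19/18y + 13/12
  leading term y: no divisor's leading term divides it; move -19/18y to the remainder.
  leading term 1: no divisor's leading term divides it; move 13/12 to the remainder.
  remainder -1/36y^2 - 19/18y + 13/12 ≠ 0; add h_4 = -1/36y^2 - 19/18y + 13/12 to the basis.

The other S-polynomials (S(f_2,h_3), S(f_1,h_4), S(f_2,h_4), S(h_3,h_4)) all reduce to 0 modulo the current basis, so we have a Gröbner basis.
Inter-reduce: drop elements whose leading term is divisible by another's, tail-reduce, and make monic.
Reduced Gröbner basis: {y^2 + 38y - 39, x + 1/36y + 35/36}.
Label its elements g_1 = y^2 + 38y - 39, g_2 = x + 1/36y + 35/36.

Reduce p = -3xy + 5/4x + 41/144y - 293/144 modulo G:
  leading term xy: subtract (-3y)·g_2 from -3xy + 5/4x + 41/144y - 293/144 → 1/12y^2 + 5/4x + 461/144y - 293/144
  leading term y^2: subtract (1/12)·g_1 from 1/12y^2 + 5/4x + 461/144y - 293/144 → 5/4x + 5/144y + 175/144
  leading term x: subtract (5/4)·g_2 from 5/4x + 5/144y + 175/144 → 0
  normal form = 0.
Since the normal form is 0, p ∈ I.

Ideal membership is decidable via reduction modulo a Gröbner basis.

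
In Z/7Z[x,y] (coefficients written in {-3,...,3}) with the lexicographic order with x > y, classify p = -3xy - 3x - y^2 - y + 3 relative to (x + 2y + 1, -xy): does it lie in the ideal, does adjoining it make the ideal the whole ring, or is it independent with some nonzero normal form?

First compute the reduced Gröbner basis of I by Buchberger's algorithm.
f_1 = x + 2y + 1, LT = x.
f_2 = -xy, LT = xy.

S(f_1,f_2): lcm = xy. S = 2y^2 + y.
  reduce S modulo (f_1, f_2):
  remainder 2y^2 + y ≠ 0; add h_3 = 2y^2 + y to the basis.

The other S-polynomials (S(f_1,h_3), S(f_2,h_3)) all reduce to 0 modulo the current basis, so we have a Gröbner basis.
Inter-reduce: drop elements whose leading term is divisible by another's, tail-reduce, and make monic.
Reduced Gröbner basis: {x + 2y + 1, y^2 - 3y}.
Label its elements g_1 = x + 2y + 1, g_2 = y^2 - 3y.

Reduce p = -3xy - 3x - y^2 - y + 3 modulo G:
  leading term xy: subtract (-3y)·g_1 from -3xy - 3x - y^2 - y + 3 → -3x - 2y^2 + 2y + 3
  leading term x: subtract (-3)·g_1 from -3x - 2y^2 + 2y + 3 → -2y^2 + y - 1
  leading term y^2: subtract (-2)·g_2 from -2y^2 + y - 1 → 2y - 1
  leading term y: no divisor's leading term divides it; move 2y to the remainder.
  leading term 1: no divisor's leading term divides it; move -1 to the remainder.
  normal form = 2y - 1.
The normal form is nonzero, so p ∉ I. Since p minus its normal form lies in I, I + (p) = I + (r) where r = 2y - 1; decide whether this ideal is the whole ring.
Run Buchberger on G together with r (pairs among the g_i already reduce to 0 since G is a Gröbner basis):
g_1 = x + 2y + 1, LT = x.
g_2 = y^2 - 3y, LT = y^2.
r = 2y - 1, LT = y.

S(g_2,r): lcm = y^2. S = y.
  reduce S modulo (g_1, g_2, r):
  remainder -3 ≠ 0; add m_4 = -3 to the basis.

The other S-polynomials (S(g_1,g_2), S(g_1,r), S(g_1,m_4), S(g_2,m_4), S(r,m_4)) all reduce to 0 modulo the current basis, so we have a Gröbner basis.
Inter-reduce: drop elements whose leading term is divisible by another's, tail-reduce, and make monic.
Reduced Gröbner basis: {1}.
The reduced Gröbner basis of I + (p) is {1}: the ideal is the whole ring, so the enlarged system has no common solution — adjoining p is inconsistent.

Adjoining -3xy - 3x - y^2 - y + 3 makes the ideal the whole ring: the system is inconsistent.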